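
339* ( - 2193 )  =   - 743427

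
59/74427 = 59/74427 = 0.00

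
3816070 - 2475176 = 1340894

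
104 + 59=163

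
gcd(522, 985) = 1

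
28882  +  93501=122383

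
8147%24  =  11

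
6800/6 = 3400/3 = 1133.33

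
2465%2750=2465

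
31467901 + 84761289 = 116229190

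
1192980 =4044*295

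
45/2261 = 45/2261 = 0.02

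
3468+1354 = 4822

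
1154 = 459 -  - 695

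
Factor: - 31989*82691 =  - 3^1*7^1*10663^1*11813^1 =- 2645202399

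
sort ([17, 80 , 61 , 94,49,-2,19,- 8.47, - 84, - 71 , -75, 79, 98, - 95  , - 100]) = [  -  100, - 95, - 84, - 75,-71,-8.47, - 2  ,  17,19,49,61,79 , 80, 94,  98 ]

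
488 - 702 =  - 214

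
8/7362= 4/3681 = 0.00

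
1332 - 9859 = - 8527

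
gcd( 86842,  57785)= 7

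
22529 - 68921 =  - 46392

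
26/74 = 13/37 =0.35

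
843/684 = 1 + 53/228 = 1.23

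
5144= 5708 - 564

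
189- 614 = -425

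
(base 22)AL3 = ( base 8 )12271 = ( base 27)77D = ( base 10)5305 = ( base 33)4sp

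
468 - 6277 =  - 5809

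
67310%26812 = 13686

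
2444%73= 35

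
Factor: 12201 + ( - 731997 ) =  - 719796 = - 2^2*3^1*7^1 * 11^1*19^1*41^1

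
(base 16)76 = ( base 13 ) 91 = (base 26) 4E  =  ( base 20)5i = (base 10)118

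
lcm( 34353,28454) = 2816946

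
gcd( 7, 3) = 1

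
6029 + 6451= 12480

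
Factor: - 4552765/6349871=-5^1*7^1*11^( - 1)*227^(-1) * 2543^( - 1 )*130079^1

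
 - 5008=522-5530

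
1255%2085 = 1255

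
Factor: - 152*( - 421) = 63992 = 2^3*19^1*421^1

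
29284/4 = 7321=7321.00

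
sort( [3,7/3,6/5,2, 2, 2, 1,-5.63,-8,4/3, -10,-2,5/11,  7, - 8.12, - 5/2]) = [-10,  -  8.12,-8, - 5.63,-5/2, - 2, 5/11, 1,6/5,4/3, 2, 2, 2, 7/3, 3, 7 ] 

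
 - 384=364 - 748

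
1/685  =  1/685 = 0.00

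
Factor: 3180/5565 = 2^2*7^( - 1) = 4/7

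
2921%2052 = 869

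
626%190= 56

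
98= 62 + 36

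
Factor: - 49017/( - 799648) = 2^(-5) *3^1*16339^1 *24989^(-1 ) 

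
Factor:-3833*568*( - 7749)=2^3* 3^3*7^1*41^1*71^1*  3833^1 = 16870688856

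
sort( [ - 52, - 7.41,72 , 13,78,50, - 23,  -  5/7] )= [ - 52,  -  23, - 7.41, - 5/7,13, 50, 72,78]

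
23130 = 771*30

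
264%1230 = 264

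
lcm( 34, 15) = 510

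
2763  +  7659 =10422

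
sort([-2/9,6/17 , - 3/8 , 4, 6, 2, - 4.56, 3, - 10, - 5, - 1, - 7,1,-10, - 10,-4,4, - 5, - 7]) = [ -10, - 10, - 10,-7,- 7, - 5,-5  , - 4.56, - 4, - 1, - 3/8, - 2/9,6/17,1,2, 3,4, 4,6 ] 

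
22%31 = 22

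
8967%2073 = 675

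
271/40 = 271/40 = 6.78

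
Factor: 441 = 3^2*7^2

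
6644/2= 3322 = 3322.00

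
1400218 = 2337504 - 937286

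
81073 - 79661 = 1412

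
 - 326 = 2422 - 2748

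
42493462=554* 76703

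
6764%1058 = 416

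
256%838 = 256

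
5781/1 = 5781 = 5781.00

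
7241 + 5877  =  13118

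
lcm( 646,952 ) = 18088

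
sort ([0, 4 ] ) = [ 0, 4] 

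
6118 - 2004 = 4114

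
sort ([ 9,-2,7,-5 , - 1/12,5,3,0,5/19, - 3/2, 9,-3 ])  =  [-5, - 3, - 2,-3/2, - 1/12, 0,  5/19, 3,5, 7,9,9]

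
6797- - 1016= 7813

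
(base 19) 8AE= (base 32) 30k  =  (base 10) 3092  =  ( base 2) 110000010100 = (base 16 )C14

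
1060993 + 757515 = 1818508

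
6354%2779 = 796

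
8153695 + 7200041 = 15353736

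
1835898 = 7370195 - 5534297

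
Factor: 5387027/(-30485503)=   -  617^1*631^(-1)*8731^1* 48313^( - 1) 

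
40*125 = 5000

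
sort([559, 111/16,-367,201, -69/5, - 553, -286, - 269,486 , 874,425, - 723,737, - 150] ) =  [ - 723,- 553 , - 367, - 286  , - 269 , - 150, - 69/5,111/16 , 201 , 425, 486,559 , 737,874]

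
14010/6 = 2335 = 2335.00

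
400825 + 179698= 580523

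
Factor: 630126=2^1*3^3 * 7^1* 1667^1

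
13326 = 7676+5650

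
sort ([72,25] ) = [ 25,  72] 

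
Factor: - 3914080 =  - 2^5*5^1*17^1 * 1439^1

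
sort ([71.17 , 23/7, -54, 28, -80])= [ - 80, - 54,23/7 , 28, 71.17] 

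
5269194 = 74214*71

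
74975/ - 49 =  - 74975/49=- 1530.10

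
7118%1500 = 1118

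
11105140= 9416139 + 1689001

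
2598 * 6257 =16255686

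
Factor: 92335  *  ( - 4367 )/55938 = -2^( - 1)*3^(-1)*5^1*11^1*59^1*313^1 * 397^1 *9323^( - 1 ) = -  403226945/55938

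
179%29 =5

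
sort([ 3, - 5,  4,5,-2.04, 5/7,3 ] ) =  [-5, - 2.04 , 5/7,  3,3,4,5 ] 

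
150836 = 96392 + 54444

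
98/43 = 2 + 12/43= 2.28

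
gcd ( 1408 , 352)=352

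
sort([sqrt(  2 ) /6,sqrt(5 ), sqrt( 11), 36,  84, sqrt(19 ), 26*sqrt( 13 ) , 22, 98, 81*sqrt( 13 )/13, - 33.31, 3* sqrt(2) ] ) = [ -33.31, sqrt(2) /6,sqrt(5), sqrt( 11), 3*sqrt(2), sqrt (19), 22, 81*sqrt (13)/13,36, 84 , 26  *sqrt(13 ), 98 ] 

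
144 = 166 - 22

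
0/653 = 0 = 0.00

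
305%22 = 19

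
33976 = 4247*8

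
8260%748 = 32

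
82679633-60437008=22242625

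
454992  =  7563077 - 7108085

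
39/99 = 13/33 = 0.39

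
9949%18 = 13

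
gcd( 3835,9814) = 1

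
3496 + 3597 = 7093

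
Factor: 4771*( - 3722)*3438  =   - 2^2*3^2 * 13^1*191^1*367^1*1861^1 = - 61050841956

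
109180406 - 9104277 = 100076129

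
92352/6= 15392  =  15392.00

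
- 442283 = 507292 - 949575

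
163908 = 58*2826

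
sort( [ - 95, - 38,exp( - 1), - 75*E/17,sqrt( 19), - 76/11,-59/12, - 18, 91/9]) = [ - 95, - 38, - 18,  -  75*E/17, - 76/11, - 59/12, exp(-1),sqrt( 19) , 91/9]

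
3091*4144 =12809104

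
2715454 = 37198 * 73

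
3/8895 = 1/2965 = 0.00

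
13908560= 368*37795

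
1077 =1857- 780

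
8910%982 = 72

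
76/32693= 76/32693 = 0.00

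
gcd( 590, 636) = 2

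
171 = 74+97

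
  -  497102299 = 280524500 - 777626799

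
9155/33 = 277+14/33 = 277.42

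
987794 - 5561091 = -4573297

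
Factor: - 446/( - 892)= 2^(-1 ) = 1/2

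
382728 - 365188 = 17540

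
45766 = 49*934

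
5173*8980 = 46453540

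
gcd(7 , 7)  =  7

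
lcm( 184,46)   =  184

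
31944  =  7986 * 4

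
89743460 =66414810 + 23328650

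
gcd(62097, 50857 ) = 1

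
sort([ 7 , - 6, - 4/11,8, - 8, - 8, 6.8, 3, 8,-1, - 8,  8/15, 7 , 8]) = [ -8, - 8, - 8, - 6, - 1, - 4/11 , 8/15, 3,  6.8 , 7,7, 8, 8, 8 ] 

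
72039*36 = 2593404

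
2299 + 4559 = 6858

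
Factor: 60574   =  2^1*31^1*977^1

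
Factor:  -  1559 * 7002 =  - 10916118=-  2^1*3^2*389^1*1559^1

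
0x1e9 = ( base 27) i3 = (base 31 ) fo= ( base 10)489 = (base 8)751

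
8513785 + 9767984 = 18281769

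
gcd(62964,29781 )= 27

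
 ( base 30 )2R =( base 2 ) 1010111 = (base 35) 2h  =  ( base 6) 223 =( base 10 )87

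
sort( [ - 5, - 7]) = [ - 7, - 5 ] 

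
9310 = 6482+2828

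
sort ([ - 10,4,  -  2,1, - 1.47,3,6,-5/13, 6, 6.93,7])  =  [ -10,- 2,-1.47, - 5/13,1 , 3, 4,6 , 6,6.93, 7]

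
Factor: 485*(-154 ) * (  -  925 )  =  2^1* 5^3 * 7^1 * 11^1* 37^1* 97^1 = 69088250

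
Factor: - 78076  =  - 2^2*131^1*149^1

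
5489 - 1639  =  3850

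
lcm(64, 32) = 64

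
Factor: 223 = 223^1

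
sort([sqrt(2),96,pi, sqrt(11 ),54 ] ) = [ sqrt ( 2), pi , sqrt(11), 54,96 ]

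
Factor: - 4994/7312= - 2^( - 3 )*11^1*227^1*457^( - 1)=- 2497/3656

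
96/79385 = 96/79385 =0.00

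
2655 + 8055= 10710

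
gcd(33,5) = 1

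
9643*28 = 270004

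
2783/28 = 2783/28= 99.39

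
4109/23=178 + 15/23 = 178.65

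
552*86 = 47472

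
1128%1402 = 1128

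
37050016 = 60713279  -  23663263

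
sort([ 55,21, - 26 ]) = [ -26,21,55]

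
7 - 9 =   -  2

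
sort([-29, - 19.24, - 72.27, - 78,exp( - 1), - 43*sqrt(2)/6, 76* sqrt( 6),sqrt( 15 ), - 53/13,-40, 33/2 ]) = [  -  78, - 72.27, - 40, - 29,-19.24, - 43*sqrt(2)/6, - 53/13, exp(-1), sqrt( 15 ),33/2,76*sqrt( 6) ] 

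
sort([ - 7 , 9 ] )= [ - 7, 9]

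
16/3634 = 8/1817 = 0.00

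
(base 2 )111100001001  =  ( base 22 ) 7kl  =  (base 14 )158D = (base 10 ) 3849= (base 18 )BFF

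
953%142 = 101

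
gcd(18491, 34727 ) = 451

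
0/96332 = 0   =  0.00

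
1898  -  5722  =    -  3824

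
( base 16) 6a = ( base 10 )106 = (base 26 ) 42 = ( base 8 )152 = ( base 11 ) 97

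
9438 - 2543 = 6895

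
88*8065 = 709720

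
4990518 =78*63981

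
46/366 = 23/183 = 0.13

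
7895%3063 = 1769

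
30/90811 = 30/90811 = 0.00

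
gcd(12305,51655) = 5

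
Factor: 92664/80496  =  99/86 = 2^( - 1) * 3^2*11^1*43^( - 1) 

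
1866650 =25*74666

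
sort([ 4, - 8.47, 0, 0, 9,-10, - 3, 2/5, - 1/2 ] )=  [ - 10,-8.47,-3  , - 1/2,0 , 0, 2/5,4,9]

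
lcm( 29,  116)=116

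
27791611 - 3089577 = 24702034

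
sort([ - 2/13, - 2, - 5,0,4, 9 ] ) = [ - 5,  -  2, - 2/13,0,4,  9]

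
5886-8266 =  - 2380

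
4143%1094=861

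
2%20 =2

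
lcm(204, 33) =2244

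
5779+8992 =14771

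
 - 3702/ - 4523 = 3702/4523=0.82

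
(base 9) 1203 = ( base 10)894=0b1101111110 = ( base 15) 3e9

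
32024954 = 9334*3431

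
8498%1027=282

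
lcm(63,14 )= 126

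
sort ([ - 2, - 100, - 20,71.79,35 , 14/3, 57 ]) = [  -  100, - 20, - 2,14/3, 35, 57,71.79 ] 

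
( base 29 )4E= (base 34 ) 3S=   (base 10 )130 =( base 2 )10000010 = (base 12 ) AA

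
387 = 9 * 43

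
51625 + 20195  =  71820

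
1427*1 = 1427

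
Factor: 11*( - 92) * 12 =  - 2^4*3^1*11^1*23^1=   -  12144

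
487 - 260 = 227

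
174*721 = 125454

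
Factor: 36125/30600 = 85/72=2^(  -  3 )*3^(  -  2 )*5^1*17^1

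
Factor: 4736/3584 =2^( - 2 )*7^( - 1 ) *37^1 = 37/28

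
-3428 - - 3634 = 206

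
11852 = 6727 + 5125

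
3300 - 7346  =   -4046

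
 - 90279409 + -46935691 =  - 137215100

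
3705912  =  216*17157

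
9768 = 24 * 407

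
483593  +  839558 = 1323151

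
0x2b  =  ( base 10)43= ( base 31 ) 1c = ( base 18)27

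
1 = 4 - 3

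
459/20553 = 9/403 =0.02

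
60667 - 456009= - 395342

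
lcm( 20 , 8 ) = 40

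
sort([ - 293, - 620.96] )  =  [ - 620.96, - 293]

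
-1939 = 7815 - 9754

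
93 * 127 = 11811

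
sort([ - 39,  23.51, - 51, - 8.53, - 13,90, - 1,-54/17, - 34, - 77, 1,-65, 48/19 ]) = [ - 77, - 65,-51 ,  -  39, - 34, - 13, - 8.53,-54/17, - 1 , 1,48/19, 23.51,90 ] 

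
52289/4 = 13072 + 1/4= 13072.25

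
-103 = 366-469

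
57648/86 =670 + 14/43 = 670.33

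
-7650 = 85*( - 90)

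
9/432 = 1/48 = 0.02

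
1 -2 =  - 1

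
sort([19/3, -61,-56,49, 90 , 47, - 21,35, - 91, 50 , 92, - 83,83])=[ - 91 , - 83, - 61, - 56,  -  21,19/3,  35,47 , 49, 50 , 83,90,92] 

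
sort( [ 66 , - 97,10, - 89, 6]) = [ - 97, - 89,  6  ,  10, 66]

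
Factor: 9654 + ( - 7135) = 2519 = 11^1*229^1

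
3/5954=3/5954 = 0.00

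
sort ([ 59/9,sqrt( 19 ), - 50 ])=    [ - 50, sqrt (19 ), 59/9]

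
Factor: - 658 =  - 2^1 * 7^1* 47^1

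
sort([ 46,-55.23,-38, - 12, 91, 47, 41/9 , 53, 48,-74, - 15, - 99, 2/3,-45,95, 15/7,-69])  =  [-99, - 74, - 69, - 55.23, - 45,  -  38, -15,-12,2/3, 15/7, 41/9,46, 47, 48 , 53, 91  ,  95]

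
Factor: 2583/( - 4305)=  - 3/5 = - 3^1*5^( - 1 )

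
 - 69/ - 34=2 + 1/34=2.03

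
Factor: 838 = 2^1*419^1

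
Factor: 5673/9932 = 2^( - 2)*3^1* 13^( - 1)* 31^1*61^1*191^(- 1 ) 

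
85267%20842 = 1899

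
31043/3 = 10347 + 2/3 = 10347.67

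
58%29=0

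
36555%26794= 9761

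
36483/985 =36483/985 = 37.04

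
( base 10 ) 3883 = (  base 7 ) 14215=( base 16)F2B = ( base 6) 25551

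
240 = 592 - 352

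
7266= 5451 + 1815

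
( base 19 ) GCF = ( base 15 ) 1BB4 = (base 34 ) 571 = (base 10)6019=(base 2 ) 1011110000011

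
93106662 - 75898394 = 17208268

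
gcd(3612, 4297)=1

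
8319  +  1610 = 9929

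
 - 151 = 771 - 922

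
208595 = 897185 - 688590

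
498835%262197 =236638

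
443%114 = 101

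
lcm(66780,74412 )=2604420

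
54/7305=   18/2435 = 0.01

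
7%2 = 1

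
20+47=67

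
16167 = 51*317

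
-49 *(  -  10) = 490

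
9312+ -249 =9063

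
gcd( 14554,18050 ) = 38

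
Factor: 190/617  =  2^1 * 5^1*19^1*617^( - 1 )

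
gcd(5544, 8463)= 21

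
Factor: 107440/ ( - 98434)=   -  680/623  =  - 2^3*5^1*7^ ( - 1)*17^1*89^( - 1 )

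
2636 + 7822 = 10458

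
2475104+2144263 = 4619367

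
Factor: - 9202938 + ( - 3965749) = -7^1*1881241^1 = -13168687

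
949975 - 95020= 854955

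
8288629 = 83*99863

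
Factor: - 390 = -2^1*3^1*5^1*13^1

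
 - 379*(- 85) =32215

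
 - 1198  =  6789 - 7987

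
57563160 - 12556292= 45006868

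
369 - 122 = 247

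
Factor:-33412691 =-13^1*2570207^1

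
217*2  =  434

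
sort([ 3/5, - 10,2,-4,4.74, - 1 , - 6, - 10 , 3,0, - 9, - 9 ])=[ - 10, - 10, - 9, - 9, - 6,  -  4, - 1,0,3/5,2, 3,4.74]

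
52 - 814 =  - 762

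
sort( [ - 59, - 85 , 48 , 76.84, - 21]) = [ - 85, - 59, - 21, 48,  76.84]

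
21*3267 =68607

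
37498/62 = 18749/31 = 604.81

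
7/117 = 7/117=0.06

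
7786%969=34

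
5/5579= 5/5579=   0.00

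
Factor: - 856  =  -2^3*107^1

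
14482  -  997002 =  - 982520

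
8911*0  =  0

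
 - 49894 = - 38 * 1313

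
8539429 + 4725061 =13264490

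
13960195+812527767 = 826487962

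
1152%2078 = 1152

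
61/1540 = 61/1540 =0.04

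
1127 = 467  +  660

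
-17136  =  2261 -19397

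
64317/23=64317/23 = 2796.39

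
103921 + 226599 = 330520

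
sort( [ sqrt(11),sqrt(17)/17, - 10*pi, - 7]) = [ - 10*pi, - 7, sqrt( 17)/17,sqrt(11) ] 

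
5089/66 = 5089/66 = 77.11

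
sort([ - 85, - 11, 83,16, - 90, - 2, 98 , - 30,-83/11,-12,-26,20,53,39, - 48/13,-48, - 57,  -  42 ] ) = [ - 90,- 85,-57, - 48,  -  42,  -  30, - 26, - 12,-11, - 83/11,-48/13 , - 2,16,20,39, 53,83,98]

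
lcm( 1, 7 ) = 7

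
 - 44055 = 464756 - 508811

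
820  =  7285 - 6465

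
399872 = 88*4544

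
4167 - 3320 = 847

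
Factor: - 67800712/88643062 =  - 33900356/44321531 = - 2^2*7^2*97^( - 1)*257^1*673^1*456923^ ( - 1)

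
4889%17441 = 4889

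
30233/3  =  30233/3 = 10077.67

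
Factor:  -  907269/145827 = -3^( - 2 )*19^1 * 491^(-1)*1447^1 = - 27493/4419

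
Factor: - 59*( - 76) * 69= 309396 = 2^2*3^1 * 19^1*23^1*59^1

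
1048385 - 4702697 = -3654312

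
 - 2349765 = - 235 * 9999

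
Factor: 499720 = 2^3 * 5^1 * 13^1 * 31^2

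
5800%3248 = 2552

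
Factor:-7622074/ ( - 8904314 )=3811037/4452157  =  37^1*103001^1*4452157^( - 1 ) 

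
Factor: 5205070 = 2^1*5^1*13^1  *  40039^1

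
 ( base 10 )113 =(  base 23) 4l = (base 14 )81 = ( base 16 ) 71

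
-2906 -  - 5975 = 3069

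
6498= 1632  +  4866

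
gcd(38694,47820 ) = 6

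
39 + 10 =49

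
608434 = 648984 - 40550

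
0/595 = 0 = 0.00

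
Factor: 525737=263^1*1999^1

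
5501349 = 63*87323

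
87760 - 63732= 24028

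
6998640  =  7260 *964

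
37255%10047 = 7114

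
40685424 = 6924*5876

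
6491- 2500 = 3991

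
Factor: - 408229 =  - 408229^1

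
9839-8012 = 1827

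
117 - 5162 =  - 5045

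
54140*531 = 28748340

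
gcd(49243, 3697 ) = 1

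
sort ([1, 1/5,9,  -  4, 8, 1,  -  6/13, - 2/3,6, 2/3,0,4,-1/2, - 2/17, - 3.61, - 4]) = [  -  4  , - 4, - 3.61, - 2/3,-1/2, - 6/13, - 2/17,0 , 1/5,2/3,1,1,  4, 6, 8, 9] 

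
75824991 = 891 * 85101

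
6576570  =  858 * 7665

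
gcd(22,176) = 22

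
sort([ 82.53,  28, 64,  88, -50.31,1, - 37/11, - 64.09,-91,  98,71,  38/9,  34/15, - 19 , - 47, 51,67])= [- 91,-64.09, - 50.31, - 47, - 19, - 37/11, 1,34/15, 38/9, 28, 51, 64,67,  71, 82.53, 88,98] 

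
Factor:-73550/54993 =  - 2^1*3^(  -  1) *5^2*23^( - 1)*797^(- 1)* 1471^1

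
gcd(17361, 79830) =9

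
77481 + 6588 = 84069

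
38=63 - 25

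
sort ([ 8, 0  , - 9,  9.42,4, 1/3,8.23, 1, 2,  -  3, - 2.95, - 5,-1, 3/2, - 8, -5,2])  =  [  -  9, - 8,  -  5,  -  5,-3,-2.95, - 1, 0, 1/3, 1, 3/2, 2,2, 4 , 8, 8.23, 9.42 ]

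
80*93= 7440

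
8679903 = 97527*89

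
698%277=144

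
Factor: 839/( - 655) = - 5^( - 1)*131^( - 1 )*839^1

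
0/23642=0 = 0.00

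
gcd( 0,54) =54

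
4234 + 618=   4852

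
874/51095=874/51095  =  0.02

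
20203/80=252+43/80 = 252.54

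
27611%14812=12799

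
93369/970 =96 + 249/970 = 96.26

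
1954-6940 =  - 4986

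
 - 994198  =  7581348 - 8575546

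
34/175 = 34/175 = 0.19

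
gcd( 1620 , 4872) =12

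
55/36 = 55/36= 1.53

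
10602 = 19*558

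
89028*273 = 24304644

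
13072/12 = 1089 + 1/3 =1089.33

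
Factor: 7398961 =17^1 * 19^1*22907^1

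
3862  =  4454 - 592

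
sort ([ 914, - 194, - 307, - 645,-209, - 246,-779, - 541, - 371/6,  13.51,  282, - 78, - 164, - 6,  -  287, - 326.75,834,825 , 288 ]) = [ - 779, - 645,-541 , - 326.75, - 307,-287, - 246, - 209, - 194, - 164, - 78, -371/6, - 6,13.51,  282,288,825, 834,914] 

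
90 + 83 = 173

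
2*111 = 222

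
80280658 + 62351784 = 142632442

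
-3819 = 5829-9648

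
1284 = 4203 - 2919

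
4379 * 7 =30653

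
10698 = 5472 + 5226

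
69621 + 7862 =77483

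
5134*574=2946916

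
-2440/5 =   -  488 =- 488.00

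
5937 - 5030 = 907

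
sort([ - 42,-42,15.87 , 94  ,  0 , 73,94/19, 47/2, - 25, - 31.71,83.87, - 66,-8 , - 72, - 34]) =[- 72, - 66,-42, - 42, - 34, - 31.71, - 25, - 8, 0,94/19,15.87,47/2,73 , 83.87 , 94 ] 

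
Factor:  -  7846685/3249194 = -2^( - 1)*5^1 * 7^1* 11^1  *13^( - 2)*89^1 * 229^1 * 9613^ ( - 1 )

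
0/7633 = 0= 0.00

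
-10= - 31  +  21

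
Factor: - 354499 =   -  23^1 * 15413^1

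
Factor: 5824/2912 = 2 = 2^1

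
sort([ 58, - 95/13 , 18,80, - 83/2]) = [ - 83/2 ,-95/13, 18,58, 80 ]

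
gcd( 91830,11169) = 3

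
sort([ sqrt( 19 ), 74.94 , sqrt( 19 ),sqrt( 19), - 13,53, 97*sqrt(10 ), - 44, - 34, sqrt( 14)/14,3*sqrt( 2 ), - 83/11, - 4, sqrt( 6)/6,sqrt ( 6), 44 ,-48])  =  [-48, -44, - 34,-13, - 83/11 , - 4,sqrt( 14 ) /14,sqrt( 6 ) /6,sqrt( 6),3*sqrt ( 2 ), sqrt( 19), sqrt( 19),sqrt(19 ), 44,53, 74.94,97*sqrt(10 ) ]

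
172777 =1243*139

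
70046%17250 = 1046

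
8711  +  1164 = 9875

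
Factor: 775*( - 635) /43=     -  492125/43 = - 5^3*31^1*43^ ( - 1)*127^1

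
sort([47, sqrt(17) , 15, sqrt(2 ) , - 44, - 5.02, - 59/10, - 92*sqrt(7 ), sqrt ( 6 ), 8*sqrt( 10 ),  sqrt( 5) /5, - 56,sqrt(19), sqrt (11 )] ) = [ - 92*sqrt(7), - 56, - 44,- 59/10, - 5.02,sqrt(5)/5, sqrt(2), sqrt( 6), sqrt(11 ), sqrt(17), sqrt( 19),15, 8*sqrt(10), 47 ] 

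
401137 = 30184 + 370953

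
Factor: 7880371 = 37^1*373^1*571^1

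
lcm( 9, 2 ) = 18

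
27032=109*248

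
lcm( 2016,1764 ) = 14112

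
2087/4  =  2087/4 = 521.75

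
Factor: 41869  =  149^1*281^1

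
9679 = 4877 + 4802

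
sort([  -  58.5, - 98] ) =[ - 98, - 58.5]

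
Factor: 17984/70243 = 2^6 *19^( - 1)*281^1*3697^ ( - 1 ) 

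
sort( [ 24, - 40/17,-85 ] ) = [ - 85, - 40/17,24]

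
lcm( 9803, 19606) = 19606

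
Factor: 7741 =7741^1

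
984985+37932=1022917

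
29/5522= 29/5522 = 0.01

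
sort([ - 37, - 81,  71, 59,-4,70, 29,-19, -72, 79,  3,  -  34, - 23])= [-81, - 72, - 37, - 34, - 23, - 19, - 4, 3, 29, 59,70, 71, 79 ]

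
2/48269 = 2/48269=0.00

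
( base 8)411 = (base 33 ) 81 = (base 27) 9m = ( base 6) 1121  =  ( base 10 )265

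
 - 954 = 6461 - 7415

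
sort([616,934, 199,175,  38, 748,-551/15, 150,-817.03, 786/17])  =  [ - 817.03,-551/15, 38,786/17,150 , 175,199,616,748,934] 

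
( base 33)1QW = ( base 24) 3ab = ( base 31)21q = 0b11110111011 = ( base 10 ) 1979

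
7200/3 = 2400 = 2400.00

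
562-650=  - 88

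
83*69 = 5727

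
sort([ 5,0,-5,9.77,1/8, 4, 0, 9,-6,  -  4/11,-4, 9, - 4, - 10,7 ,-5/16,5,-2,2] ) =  [- 10, - 6 ,- 5,-4,-4, - 2,-4/11,-5/16, 0, 0, 1/8,2, 4,5,5, 7, 9,9,9.77 ] 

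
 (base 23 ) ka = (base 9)572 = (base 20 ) 13a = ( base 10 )470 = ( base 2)111010110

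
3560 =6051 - 2491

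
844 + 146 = 990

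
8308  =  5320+2988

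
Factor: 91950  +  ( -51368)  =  2^1*103^1  *  197^1 = 40582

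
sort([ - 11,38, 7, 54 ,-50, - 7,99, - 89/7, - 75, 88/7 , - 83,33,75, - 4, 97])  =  [ - 83, - 75, - 50,  -  89/7, - 11, - 7, - 4,7, 88/7 , 33,  38, 54, 75, 97,99] 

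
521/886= 521/886 = 0.59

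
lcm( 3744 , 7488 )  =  7488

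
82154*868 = 71309672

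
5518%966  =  688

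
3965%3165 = 800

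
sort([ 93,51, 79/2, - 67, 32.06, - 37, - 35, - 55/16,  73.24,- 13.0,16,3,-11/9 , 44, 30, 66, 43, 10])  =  [-67,-37 , - 35, - 13.0, - 55/16,-11/9, 3,10,16, 30, 32.06, 79/2,43, 44,51,66, 73.24, 93 ] 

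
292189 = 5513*53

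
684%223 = 15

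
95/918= 95/918  =  0.10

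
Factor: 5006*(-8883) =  - 2^1*3^3*7^1 *47^1*2503^1 = - 44468298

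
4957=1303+3654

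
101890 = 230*443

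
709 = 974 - 265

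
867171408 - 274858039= 592313369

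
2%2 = 0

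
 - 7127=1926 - 9053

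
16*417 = 6672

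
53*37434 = 1984002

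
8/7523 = 8/7523 =0.00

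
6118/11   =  6118/11 = 556.18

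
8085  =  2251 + 5834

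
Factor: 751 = 751^1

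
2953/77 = 2953/77=   38.35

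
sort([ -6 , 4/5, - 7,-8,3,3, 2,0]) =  [ - 8, - 7,  -  6,  0, 4/5, 2,3,3 ] 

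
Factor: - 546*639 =- 2^1*3^3* 7^1*13^1*71^1 = - 348894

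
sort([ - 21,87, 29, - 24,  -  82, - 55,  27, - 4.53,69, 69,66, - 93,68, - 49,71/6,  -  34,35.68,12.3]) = [-93, - 82,- 55, - 49,-34,- 24, - 21, - 4.53,71/6, 12.3,27,29,35.68,66,68,  69, 69,87]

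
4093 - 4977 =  - 884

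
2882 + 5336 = 8218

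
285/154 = 1 + 131/154 = 1.85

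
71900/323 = 222 + 194/323 = 222.60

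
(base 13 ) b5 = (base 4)2110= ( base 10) 148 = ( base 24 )64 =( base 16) 94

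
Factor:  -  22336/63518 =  - 2^5*7^(  -  1 )*13^ (- 1)=-  32/91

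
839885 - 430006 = 409879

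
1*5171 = 5171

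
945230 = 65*14542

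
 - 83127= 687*( - 121 ) 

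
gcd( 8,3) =1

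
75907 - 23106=52801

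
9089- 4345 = 4744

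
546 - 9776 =-9230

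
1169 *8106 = 9475914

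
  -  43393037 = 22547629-65940666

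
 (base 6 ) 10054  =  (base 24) 27A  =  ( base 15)5da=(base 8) 2462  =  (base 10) 1330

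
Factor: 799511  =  67^1*11933^1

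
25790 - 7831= 17959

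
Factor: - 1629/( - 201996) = 2^( - 2 )*31^( - 1 ) = 1/124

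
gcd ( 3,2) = 1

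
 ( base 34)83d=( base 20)1383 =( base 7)36204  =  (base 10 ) 9363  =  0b10010010010011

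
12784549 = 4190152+8594397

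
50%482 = 50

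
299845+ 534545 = 834390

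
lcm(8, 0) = 0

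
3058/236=12 + 113/118 = 12.96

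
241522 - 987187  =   - 745665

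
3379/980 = 3379/980=3.45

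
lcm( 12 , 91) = 1092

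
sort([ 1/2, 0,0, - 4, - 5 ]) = [ - 5,-4, 0, 0,1/2 ] 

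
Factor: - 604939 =-604939^1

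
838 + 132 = 970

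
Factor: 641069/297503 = 11^1 * 13^1 *4483^1*297503^(-1) 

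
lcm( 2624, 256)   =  10496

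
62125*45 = 2795625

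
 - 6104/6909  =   - 1+115/987=- 0.88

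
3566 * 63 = 224658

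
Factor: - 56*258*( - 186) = 2^5*3^2*7^1*31^1*43^1= 2687328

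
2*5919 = 11838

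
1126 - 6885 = -5759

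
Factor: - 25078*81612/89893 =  - 2^3*3^2 * 241^( - 1 )*373^( - 1 )*2267^1*12539^1 = - 2046665736/89893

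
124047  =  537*231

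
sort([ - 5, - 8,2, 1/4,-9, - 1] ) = [ - 9,  -  8, - 5 , - 1, 1/4,2 ]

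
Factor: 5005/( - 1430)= - 2^(  -  1)*7^1  =  -7/2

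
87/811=87/811 =0.11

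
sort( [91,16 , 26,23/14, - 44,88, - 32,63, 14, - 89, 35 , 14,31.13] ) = [-89,-44, - 32,23/14, 14,14, 16 , 26,31.13 , 35,63, 88, 91 ]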